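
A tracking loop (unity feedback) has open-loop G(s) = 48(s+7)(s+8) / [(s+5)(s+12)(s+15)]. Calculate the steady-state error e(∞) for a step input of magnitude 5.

System type = 0 (no poles at s=0).
K_p = lim_{s→0} G(s) = 48·7·8 / (5·12·15) = 224/75.
e_ss = 5/(1 + K_p) = 5/(299/75) = 375/299.

375/299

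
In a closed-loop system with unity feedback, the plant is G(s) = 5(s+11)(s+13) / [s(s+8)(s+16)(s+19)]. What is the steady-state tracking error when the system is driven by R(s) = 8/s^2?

System type = 1 (one pole at s=0).
K_v = lim_{s→0} s·G(s) = 5·11·13 / (8·16·19) = 715/2432.
e_ss = 8/K_v = 8/(715/2432) = 19456/715.

19456/715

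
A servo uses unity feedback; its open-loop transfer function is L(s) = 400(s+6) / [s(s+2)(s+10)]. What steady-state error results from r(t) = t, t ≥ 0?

1/120

L(s) has one factor of s in the denominator, so the system is type 1.
K_v = lim_{s→0} s·L(s) = 400·6 / (2·10) = 120.
e_ss = 1/K_v = 1/120.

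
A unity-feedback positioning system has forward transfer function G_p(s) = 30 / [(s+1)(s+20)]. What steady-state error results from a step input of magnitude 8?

The open loop has no poles at the origin → type 0 system.
K_p = lim_{s→0} G_p(s) = 30 / (1·20) = 1.5.
e_ss = 8/(1 + K_p) = 8/2.5 = 3.2.

3.2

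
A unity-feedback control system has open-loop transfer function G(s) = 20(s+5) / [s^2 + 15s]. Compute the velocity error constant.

Lowest-order denominator term is 15s, so the open loop has 1 pole at the origin → type 1 system.
K_v = lim_{s→0} s·G(s) = 20·5 / 15 = 20/3.

20/3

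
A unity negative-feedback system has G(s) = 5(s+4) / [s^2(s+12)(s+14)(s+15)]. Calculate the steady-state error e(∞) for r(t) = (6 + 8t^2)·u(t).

Two free integrators in G(s): this is a type 2 system. Taking each input component in turn:
  • 6: tracked with zero error.
  • 8t^2: e_ss = 16/K_a with K_a=1/126 → 2016.
Total e_ss = 2016.

2016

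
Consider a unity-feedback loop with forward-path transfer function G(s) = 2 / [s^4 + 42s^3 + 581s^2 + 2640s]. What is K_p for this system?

K_p = lim_{s→0} G(s); with 1 pole at the origin the limit diverges, so K_p = ∞.

infinity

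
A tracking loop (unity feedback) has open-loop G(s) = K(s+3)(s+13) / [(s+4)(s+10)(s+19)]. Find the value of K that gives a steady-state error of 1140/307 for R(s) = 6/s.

12

The open loop has no poles at the origin → type 0 system.
K_p = lim_{s→0} G(s) = K·3·13 / (4·10·19) = (39/760)·K.
e_ss = 6/(1 + K_p) = 1140/307 ⇒ 1 + (39/760)·K = 307/190 ⇒ K = 12.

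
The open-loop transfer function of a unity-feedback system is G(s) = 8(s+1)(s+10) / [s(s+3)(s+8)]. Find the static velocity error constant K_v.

The open loop has one pole at the origin → type 1 system.
K_v = lim_{s→0} s·G(s) = 8·1·10 / (3·8) = 10/3.

10/3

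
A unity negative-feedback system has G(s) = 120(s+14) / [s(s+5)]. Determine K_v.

One free integrator in G(s): this is a type 1 system.
K_v = lim_{s→0} s·G(s) = 120·14 / (5) = 336.

336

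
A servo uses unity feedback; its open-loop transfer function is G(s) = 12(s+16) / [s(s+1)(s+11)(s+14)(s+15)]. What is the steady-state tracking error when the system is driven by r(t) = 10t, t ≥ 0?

120.3125

The open loop has one pole at the origin → type 1 system.
K_v = lim_{s→0} s·G(s) = 12·16 / (1·11·14·15) = 32/385.
e_ss = 10/K_v = 10/(32/385) = 120.3125.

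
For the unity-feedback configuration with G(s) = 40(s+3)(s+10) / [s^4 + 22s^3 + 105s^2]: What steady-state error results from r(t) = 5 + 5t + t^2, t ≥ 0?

0.175

Factoring s^2 from the denominator leaves a polynomial with constant term 105, so the system is type 2. By superposition:
  • 5: tracked with zero error.
  • 5t: tracked with zero error.
  • t^2: e_ss = 2/K_a with K_a=80/7 → 0.175.
Total e_ss = 0.175.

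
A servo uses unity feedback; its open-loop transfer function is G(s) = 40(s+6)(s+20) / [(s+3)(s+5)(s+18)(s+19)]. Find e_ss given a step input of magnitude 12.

System type = 0 (no poles at s=0).
K_p = lim_{s→0} G(s) = 40·6·20 / (3·5·18·19) = 160/171.
e_ss = 12/(1 + K_p) = 12/(331/171) = 2052/331.

2052/331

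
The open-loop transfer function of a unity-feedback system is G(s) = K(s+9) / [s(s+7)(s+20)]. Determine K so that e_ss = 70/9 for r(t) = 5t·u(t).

10

One free integrator in G(s): this is a type 1 system.
K_v = lim_{s→0} s·G(s) = K·9 / (7·20) = (9/140)·K.
e_ss = 5/K_v = 70/9 ⇒ K_v = 9/14 ⇒ K = (9/14)/(9/140) = 10.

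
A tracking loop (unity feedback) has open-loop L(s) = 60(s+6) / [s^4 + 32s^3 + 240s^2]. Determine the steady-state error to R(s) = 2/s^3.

Lowest-order denominator term is 240s^2, so the open loop has 2 poles at the origin → type 2 system.
K_a = lim_{s→0} s^2·L(s) = 60·6 / 240 = 1.5.
r(t) = t^2 gives R(s) = 2/s^3.
e_ss = 2/K_a = 2/1.5 = 4/3.

4/3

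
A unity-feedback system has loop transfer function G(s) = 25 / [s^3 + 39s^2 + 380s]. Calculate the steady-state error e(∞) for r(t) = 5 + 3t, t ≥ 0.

Lowest-order denominator term is 380s, so the open loop has 1 pole at the origin → type 1 system. Treating each term separately:
  • 5: tracked with zero error.
  • 3t: e_ss = 3/K_v with K_v=5/76 → 45.6.
Total e_ss = 45.6.

45.6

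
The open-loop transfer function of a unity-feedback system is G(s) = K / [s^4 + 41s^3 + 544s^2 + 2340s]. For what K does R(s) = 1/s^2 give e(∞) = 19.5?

Factoring s from the denominator leaves a polynomial with constant term 2340, so the system is type 1.
K_v = lim_{s→0} s·G(s) = K / 2340 = (1/2340)·K.
e_ss = 1/K_v = 19.5 ⇒ K_v = 2/39 ⇒ K = (2/39)/(1/2340) = 120.

120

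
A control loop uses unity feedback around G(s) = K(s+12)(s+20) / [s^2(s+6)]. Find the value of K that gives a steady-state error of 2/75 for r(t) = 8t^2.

15

Two free integrators in G(s): this is a type 2 system.
K_a = lim_{s→0} s^2·G(s) = K·12·20 / (6) = 40·K.
e_ss = 16/K_a = 2/75 ⇒ K_a = 600 ⇒ K = 600/40 = 15.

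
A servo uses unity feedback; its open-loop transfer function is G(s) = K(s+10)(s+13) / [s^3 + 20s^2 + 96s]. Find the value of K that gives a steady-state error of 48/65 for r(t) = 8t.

8

Lowest-order denominator term is 96s, so the open loop has 1 pole at the origin → type 1 system.
K_v = lim_{s→0} s·G(s) = K·10·13 / 96 = (65/48)·K.
e_ss = 8/K_v = 48/65 ⇒ K_v = 65/6 ⇒ K = (65/6)/(65/48) = 8.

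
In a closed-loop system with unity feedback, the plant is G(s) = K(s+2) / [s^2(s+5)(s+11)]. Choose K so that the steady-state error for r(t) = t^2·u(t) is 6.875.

G(s) has two factors of s in the denominator, so the system is type 2.
K_a = lim_{s→0} s^2·G(s) = K·2 / (5·11) = (2/55)·K.
e_ss = 2/K_a = 6.875 ⇒ K_a = 16/55 ⇒ K = (16/55)/(2/55) = 8.

8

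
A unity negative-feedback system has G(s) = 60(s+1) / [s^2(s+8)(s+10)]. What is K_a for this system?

G(s) has two factors of s in the denominator, so the system is type 2.
K_a = lim_{s→0} s^2·G(s) = 60·1 / (8·10) = 0.75.

0.75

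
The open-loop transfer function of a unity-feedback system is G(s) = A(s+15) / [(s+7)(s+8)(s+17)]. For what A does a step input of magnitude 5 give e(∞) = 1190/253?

The open loop has no poles at the origin → type 0 system.
K_p = lim_{s→0} G(s) = A·15 / (7·8·17) = (15/952)·A.
e_ss = 5/(1 + K_p) = 1190/253 ⇒ 1 + (15/952)·A = 253/238 ⇒ A = 4.

4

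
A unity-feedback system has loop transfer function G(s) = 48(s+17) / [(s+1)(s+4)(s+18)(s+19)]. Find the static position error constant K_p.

The open loop has no poles at the origin → type 0 system.
K_p = lim_{s→0} G(s) = 48·17 / (1·4·18·19) = 34/57.

34/57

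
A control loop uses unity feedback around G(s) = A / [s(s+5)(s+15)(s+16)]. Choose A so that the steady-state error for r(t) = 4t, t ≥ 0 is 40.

120

One free integrator in G(s): this is a type 1 system.
K_v = lim_{s→0} s·G(s) = A / (5·15·16) = (1/1200)·A.
e_ss = 4/K_v = 40 ⇒ K_v = 0.1 ⇒ A = 0.1/(1/1200) = 120.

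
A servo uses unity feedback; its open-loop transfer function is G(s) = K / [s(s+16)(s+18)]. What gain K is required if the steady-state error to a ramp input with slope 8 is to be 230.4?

10

System type = 1 (one pole at s=0).
K_v = lim_{s→0} s·G(s) = K / (16·18) = (1/288)·K.
e_ss = 8/K_v = 230.4 ⇒ K_v = 5/144 ⇒ K = (5/144)/(1/288) = 10.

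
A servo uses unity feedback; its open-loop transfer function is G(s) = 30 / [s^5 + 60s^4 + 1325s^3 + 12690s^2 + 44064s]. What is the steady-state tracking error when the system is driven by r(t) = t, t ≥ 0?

Lowest-order denominator term is 44064s, so the open loop has 1 pole at the origin → type 1 system.
K_v = lim_{s→0} s·G(s) = 30 / 44064 = 5/7344.
e_ss = 1/K_v = 1/(5/7344) = 1468.8.

1468.8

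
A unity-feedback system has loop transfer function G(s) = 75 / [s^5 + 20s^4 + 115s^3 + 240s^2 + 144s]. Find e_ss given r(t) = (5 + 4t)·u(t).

Factoring s from the denominator leaves a polynomial with constant term 144, so the system is type 1. Taking each input component in turn:
  • 5: tracked with zero error.
  • 4t: e_ss = 4/K_v with K_v=25/48 → 7.68.
Total e_ss = 7.68.

7.68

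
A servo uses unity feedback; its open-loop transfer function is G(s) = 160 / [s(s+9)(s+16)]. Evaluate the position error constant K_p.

infinity

K_p = lim_{s→0} G(s); with 1 pole at the origin the limit diverges, so K_p = ∞.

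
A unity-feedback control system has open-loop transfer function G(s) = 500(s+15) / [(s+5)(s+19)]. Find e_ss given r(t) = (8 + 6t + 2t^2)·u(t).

infinity

No free integrators in G(s): this is a type 0 system. By superposition:
  • 8: e_ss = 8/(1+K_p) with K_p=1500/19 → 152/1519.
  • 6t: a type-0 system cannot track it, e_ss → ∞.
  • 2t^2: a type-0 system cannot track it, e_ss → ∞.
The unbounded component dominates.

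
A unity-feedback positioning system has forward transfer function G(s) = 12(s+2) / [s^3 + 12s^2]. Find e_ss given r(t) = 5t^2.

5

Lowest-order denominator term is 12s^2, so the open loop has 2 poles at the origin → type 2 system.
K_a = lim_{s→0} s^2·G(s) = 12·2 / 12 = 2.
r(t) = 5t^2 gives R(s) = 10/s^3.
e_ss = 10/K_a = 10/2 = 5.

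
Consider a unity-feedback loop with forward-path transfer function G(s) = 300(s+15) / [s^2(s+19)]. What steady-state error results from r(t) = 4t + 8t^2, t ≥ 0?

76/1125

G(s) has two factors of s in the denominator, so the system is type 2. Taking each input component in turn:
  • 4t: tracked with zero error.
  • 8t^2: e_ss = 16/K_a with K_a=4500/19 → 76/1125.
Total e_ss = 76/1125.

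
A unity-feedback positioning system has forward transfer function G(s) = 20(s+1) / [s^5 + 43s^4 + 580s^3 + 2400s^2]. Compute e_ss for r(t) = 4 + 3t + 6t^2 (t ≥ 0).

The denominator has no term below 2400s^2 — 2 poles at s=0, type 2. By superposition:
  • 4: tracked with zero error.
  • 3t: tracked with zero error.
  • 6t^2: e_ss = 12/K_a with K_a=1/120 → 1440.
Total e_ss = 1440.

1440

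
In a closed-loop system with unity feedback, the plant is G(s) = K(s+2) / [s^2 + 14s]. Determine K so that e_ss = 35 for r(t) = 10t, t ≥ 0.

2

The denominator has no term below 14s — 1 pole at s=0, type 1.
K_v = lim_{s→0} s·G(s) = K·2 / 14 = (1/7)·K.
e_ss = 10/K_v = 35 ⇒ K_v = 2/7 ⇒ K = (2/7)/(1/7) = 2.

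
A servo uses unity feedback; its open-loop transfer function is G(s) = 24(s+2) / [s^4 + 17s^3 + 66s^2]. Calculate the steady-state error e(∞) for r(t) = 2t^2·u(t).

5.5

The denominator has no term below 66s^2 — 2 poles at s=0, type 2.
K_a = lim_{s→0} s^2·G(s) = 24·2 / 66 = 8/11.
r(t) = 2t^2 gives R(s) = 4/s^3.
e_ss = 4/K_a = 4/(8/11) = 5.5.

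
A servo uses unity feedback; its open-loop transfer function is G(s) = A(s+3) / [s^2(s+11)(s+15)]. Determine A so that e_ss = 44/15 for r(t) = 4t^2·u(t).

150

Two free integrators in G(s): this is a type 2 system.
K_a = lim_{s→0} s^2·G(s) = A·3 / (11·15) = (1/55)·A.
e_ss = 8/K_a = 44/15 ⇒ K_a = 30/11 ⇒ A = (30/11)/(1/55) = 150.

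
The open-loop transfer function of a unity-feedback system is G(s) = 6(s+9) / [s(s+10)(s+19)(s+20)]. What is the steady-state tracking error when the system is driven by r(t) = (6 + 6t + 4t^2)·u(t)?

One free integrator in G(s): this is a type 1 system. By superposition:
  • 6: tracked with zero error.
  • 6t: e_ss = 6/K_v with K_v=27/1900 → 3800/9.
  • 4t^2: a type-1 system cannot track it, e_ss → ∞.
The unbounded component dominates.

infinity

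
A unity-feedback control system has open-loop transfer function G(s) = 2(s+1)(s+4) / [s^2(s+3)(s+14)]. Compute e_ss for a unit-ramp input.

G(s) has two factors of s in the denominator, so the system is type 2.
A type-2 system has K_v = ∞, so it tracks a ramp input with zero steady-state error.

0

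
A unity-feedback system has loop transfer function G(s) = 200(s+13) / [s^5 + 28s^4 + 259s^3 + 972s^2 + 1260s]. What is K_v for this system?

Lowest-order denominator term is 1260s, so the open loop has 1 pole at the origin → type 1 system.
K_v = lim_{s→0} s·G(s) = 200·13 / 1260 = 130/63.

130/63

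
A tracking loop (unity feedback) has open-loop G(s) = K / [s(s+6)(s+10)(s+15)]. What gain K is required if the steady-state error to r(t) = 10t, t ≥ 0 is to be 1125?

8

The open loop has one pole at the origin → type 1 system.
K_v = lim_{s→0} s·G(s) = K / (6·10·15) = (1/900)·K.
e_ss = 10/K_v = 1125 ⇒ K_v = 2/225 ⇒ K = (2/225)/(1/900) = 8.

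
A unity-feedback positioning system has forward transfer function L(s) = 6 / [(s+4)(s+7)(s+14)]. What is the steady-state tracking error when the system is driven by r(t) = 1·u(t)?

System type = 0 (no poles at s=0).
K_p = lim_{s→0} L(s) = 6 / (4·7·14) = 3/196.
e_ss = 1/(1 + K_p) = 1/(199/196) = 196/199.

196/199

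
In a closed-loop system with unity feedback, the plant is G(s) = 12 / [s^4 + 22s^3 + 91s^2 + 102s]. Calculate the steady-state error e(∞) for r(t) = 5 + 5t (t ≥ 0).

Factoring s from the denominator leaves a polynomial with constant term 102, so the system is type 1. By superposition:
  • 5: tracked with zero error.
  • 5t: e_ss = 5/K_v with K_v=2/17 → 42.5.
Total e_ss = 42.5.

42.5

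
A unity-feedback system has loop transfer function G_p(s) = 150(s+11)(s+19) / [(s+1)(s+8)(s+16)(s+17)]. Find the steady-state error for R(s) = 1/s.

1088/16763

No free integrators in G_p(s): this is a type 0 system.
K_p = lim_{s→0} G_p(s) = 150·11·19 / (1·8·16·17) = 15675/1088.
e_ss = 1/(1 + K_p) = 1/(16763/1088) = 1088/16763.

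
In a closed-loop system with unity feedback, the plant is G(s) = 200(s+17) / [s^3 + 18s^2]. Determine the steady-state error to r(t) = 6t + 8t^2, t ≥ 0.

36/425

Factoring s^2 from the denominator leaves a polynomial with constant term 18, so the system is type 2. By superposition:
  • 6t: tracked with zero error.
  • 8t^2: e_ss = 16/K_a with K_a=1700/9 → 36/425.
Total e_ss = 36/425.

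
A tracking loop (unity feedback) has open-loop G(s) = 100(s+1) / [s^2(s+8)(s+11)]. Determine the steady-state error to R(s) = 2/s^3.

The open loop has two poles at the origin → type 2 system.
K_a = lim_{s→0} s^2·G(s) = 100·1 / (8·11) = 25/22.
r(t) = t^2 gives R(s) = 2/s^3.
e_ss = 2/K_a = 2/(25/22) = 1.76.

1.76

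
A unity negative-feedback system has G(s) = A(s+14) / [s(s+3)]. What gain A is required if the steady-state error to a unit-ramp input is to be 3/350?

25

One free integrator in G(s): this is a type 1 system.
K_v = lim_{s→0} s·G(s) = A·14 / (3) = (14/3)·A.
e_ss = 1/K_v = 3/350 ⇒ K_v = 350/3 ⇒ A = (350/3)/(14/3) = 25.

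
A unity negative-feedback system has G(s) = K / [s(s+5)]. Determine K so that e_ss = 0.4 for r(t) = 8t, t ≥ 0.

G(s) has one factor of s in the denominator, so the system is type 1.
K_v = lim_{s→0} s·G(s) = K / (5) = 0.2·K.
e_ss = 8/K_v = 0.4 ⇒ K_v = 20 ⇒ K = 20/0.2 = 100.

100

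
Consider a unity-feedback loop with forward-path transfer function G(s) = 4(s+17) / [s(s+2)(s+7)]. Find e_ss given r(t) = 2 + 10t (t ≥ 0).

35/17

One free integrator in G(s): this is a type 1 system. Treating each term separately:
  • 2: tracked with zero error.
  • 10t: e_ss = 10/K_v with K_v=34/7 → 35/17.
Total e_ss = 35/17.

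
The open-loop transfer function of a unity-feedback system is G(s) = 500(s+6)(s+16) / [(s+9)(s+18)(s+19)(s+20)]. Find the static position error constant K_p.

System type = 0 (no poles at s=0).
K_p = lim_{s→0} G(s) = 500·6·16 / (9·18·19·20) = 400/513.

400/513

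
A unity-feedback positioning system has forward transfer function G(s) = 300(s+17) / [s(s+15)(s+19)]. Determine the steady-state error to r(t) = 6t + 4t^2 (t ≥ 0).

System type = 1 (one pole at s=0). By superposition:
  • 6t: e_ss = 6/K_v with K_v=340/19 → 57/170.
  • 4t^2: a type-1 system cannot track it, e_ss → ∞.
The unbounded component dominates.

infinity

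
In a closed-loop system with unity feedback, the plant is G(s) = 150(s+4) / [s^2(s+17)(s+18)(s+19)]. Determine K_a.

System type = 2 (two poles at s=0).
K_a = lim_{s→0} s^2·G(s) = 150·4 / (17·18·19) = 100/969.

100/969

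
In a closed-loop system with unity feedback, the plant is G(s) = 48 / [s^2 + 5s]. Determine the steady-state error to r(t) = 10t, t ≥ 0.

25/24

Lowest-order denominator term is 5s, so the open loop has 1 pole at the origin → type 1 system.
K_v = lim_{s→0} s·G(s) = 48 / 5 = 9.6.
e_ss = 10/K_v = 10/9.6 = 25/24.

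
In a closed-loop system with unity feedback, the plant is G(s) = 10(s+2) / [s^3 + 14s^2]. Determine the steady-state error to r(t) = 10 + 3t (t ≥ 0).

Factoring s^2 from the denominator leaves a polynomial with constant term 14, so the system is type 2. By superposition:
  • 10: tracked with zero error.
  • 3t: tracked with zero error.
Total e_ss = 0.

0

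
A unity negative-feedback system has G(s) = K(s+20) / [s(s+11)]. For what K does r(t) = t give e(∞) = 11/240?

12

The open loop has one pole at the origin → type 1 system.
K_v = lim_{s→0} s·G(s) = K·20 / (11) = (20/11)·K.
e_ss = 1/K_v = 11/240 ⇒ K_v = 240/11 ⇒ K = (240/11)/(20/11) = 12.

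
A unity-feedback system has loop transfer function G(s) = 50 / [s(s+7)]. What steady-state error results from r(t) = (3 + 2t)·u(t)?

G(s) has one factor of s in the denominator, so the system is type 1. Treating each term separately:
  • 3: tracked with zero error.
  • 2t: e_ss = 2/K_v with K_v=50/7 → 0.28.
Total e_ss = 0.28.

0.28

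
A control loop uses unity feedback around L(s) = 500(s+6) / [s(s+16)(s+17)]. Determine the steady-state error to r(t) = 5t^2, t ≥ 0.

The open loop has one pole at the origin → type 1 system.
K_a = lim_{s→0} s^2·L(s) = 0; the steady-state error to this parabolic input grows without bound.

infinity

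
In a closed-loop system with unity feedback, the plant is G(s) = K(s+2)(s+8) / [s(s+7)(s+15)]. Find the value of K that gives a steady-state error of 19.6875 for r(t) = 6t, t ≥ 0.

2

G(s) has one factor of s in the denominator, so the system is type 1.
K_v = lim_{s→0} s·G(s) = K·2·8 / (7·15) = (16/105)·K.
e_ss = 6/K_v = 19.6875 ⇒ K_v = 32/105 ⇒ K = (32/105)/(16/105) = 2.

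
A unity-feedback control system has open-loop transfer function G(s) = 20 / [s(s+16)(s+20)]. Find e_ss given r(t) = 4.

0

G(s) has one factor of s in the denominator, so the system is type 1.
A type-1 system has K_p = ∞, so it tracks a step input with zero steady-state error.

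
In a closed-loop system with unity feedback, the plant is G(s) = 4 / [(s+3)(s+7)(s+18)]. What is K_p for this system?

The open loop has no poles at the origin → type 0 system.
K_p = lim_{s→0} G(s) = 4 / (3·7·18) = 2/189.

2/189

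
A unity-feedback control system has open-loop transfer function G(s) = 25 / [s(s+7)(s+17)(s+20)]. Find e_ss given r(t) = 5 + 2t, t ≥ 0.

190.4

G(s) has one factor of s in the denominator, so the system is type 1. Treating each term separately:
  • 5: tracked with zero error.
  • 2t: e_ss = 2/K_v with K_v=5/476 → 190.4.
Total e_ss = 190.4.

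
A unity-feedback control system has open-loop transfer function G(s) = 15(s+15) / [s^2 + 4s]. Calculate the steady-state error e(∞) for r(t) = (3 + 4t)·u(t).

16/225

Factoring s from the denominator leaves a polynomial with constant term 4, so the system is type 1. Treating each term separately:
  • 3: tracked with zero error.
  • 4t: e_ss = 4/K_v with K_v=56.25 → 16/225.
Total e_ss = 16/225.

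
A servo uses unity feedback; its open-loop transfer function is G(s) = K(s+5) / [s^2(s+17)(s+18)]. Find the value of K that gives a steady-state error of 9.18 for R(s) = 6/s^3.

System type = 2 (two poles at s=0).
K_a = lim_{s→0} s^2·G(s) = K·5 / (17·18) = (5/306)·K.
e_ss = 6/K_a = 9.18 ⇒ K_a = 100/153 ⇒ K = (100/153)/(5/306) = 40.

40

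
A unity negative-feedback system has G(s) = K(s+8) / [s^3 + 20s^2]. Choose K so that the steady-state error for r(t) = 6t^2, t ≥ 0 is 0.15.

200

Factoring s^2 from the denominator leaves a polynomial with constant term 20, so the system is type 2.
K_a = lim_{s→0} s^2·G(s) = K·8 / 20 = 0.4·K.
e_ss = 12/K_a = 0.15 ⇒ K_a = 80 ⇒ K = 80/0.4 = 200.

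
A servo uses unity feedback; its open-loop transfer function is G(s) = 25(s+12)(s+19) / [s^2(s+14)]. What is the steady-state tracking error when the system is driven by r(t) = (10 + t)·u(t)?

G(s) has two factors of s in the denominator, so the system is type 2. Treating each term separately:
  • 10: tracked with zero error.
  • t: tracked with zero error.
Total e_ss = 0.

0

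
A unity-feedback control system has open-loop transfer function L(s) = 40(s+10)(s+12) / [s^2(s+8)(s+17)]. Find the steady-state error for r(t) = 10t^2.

17/30

L(s) has two factors of s in the denominator, so the system is type 2.
K_a = lim_{s→0} s^2·L(s) = 40·10·12 / (8·17) = 600/17.
r(t) = 10t^2 gives R(s) = 20/s^3.
e_ss = 20/K_a = 20/(600/17) = 17/30.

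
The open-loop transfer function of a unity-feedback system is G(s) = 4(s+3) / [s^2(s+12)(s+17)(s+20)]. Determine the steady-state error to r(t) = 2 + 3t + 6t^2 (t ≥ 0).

4080

G(s) has two factors of s in the denominator, so the system is type 2. Treating each term separately:
  • 2: tracked with zero error.
  • 3t: tracked with zero error.
  • 6t^2: e_ss = 12/K_a with K_a=1/340 → 4080.
Total e_ss = 4080.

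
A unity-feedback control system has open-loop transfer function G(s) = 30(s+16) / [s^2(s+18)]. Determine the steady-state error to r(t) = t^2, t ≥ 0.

Two free integrators in G(s): this is a type 2 system.
K_a = lim_{s→0} s^2·G(s) = 30·16 / (18) = 80/3.
r(t) = t^2 gives R(s) = 2/s^3.
e_ss = 2/K_a = 2/(80/3) = 0.075.

0.075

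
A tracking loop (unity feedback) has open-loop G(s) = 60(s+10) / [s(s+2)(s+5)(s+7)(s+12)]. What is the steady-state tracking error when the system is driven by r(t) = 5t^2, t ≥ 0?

infinity

System type = 1 (one pole at s=0).
For a type-1 system K_a = 0, so e_ss to a parabolic input is unbounded.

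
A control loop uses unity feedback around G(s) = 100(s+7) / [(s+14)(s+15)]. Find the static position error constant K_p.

10/3

G(s) has no factors of s in the denominator, so the system is type 0.
K_p = lim_{s→0} G(s) = 100·7 / (14·15) = 10/3.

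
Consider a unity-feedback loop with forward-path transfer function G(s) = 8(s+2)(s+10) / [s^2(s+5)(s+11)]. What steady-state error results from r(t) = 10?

System type = 2 (two poles at s=0).
A type-2 system has K_p = ∞, so it tracks a step input with zero steady-state error.

0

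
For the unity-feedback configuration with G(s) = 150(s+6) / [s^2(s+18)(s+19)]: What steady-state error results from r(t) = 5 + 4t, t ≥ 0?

0

System type = 2 (two poles at s=0). Treating each term separately:
  • 5: tracked with zero error.
  • 4t: tracked with zero error.
Total e_ss = 0.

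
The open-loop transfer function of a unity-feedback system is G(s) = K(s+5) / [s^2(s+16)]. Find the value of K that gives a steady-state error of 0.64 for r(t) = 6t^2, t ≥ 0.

System type = 2 (two poles at s=0).
K_a = lim_{s→0} s^2·G(s) = K·5 / (16) = 0.3125·K.
e_ss = 12/K_a = 0.64 ⇒ K_a = 18.75 ⇒ K = 18.75/0.3125 = 60.

60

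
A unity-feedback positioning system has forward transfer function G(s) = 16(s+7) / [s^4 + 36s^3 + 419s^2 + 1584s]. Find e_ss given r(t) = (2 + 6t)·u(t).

594/7

Lowest-order denominator term is 1584s, so the open loop has 1 pole at the origin → type 1 system. Taking each input component in turn:
  • 2: tracked with zero error.
  • 6t: e_ss = 6/K_v with K_v=7/99 → 594/7.
Total e_ss = 594/7.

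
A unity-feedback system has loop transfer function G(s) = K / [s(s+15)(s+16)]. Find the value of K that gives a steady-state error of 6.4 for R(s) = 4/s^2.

One free integrator in G(s): this is a type 1 system.
K_v = lim_{s→0} s·G(s) = K / (15·16) = (1/240)·K.
e_ss = 4/K_v = 6.4 ⇒ K_v = 0.625 ⇒ K = 0.625/(1/240) = 150.

150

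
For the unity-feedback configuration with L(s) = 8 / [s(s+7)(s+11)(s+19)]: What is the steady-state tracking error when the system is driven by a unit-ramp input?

182.875

The open loop has one pole at the origin → type 1 system.
K_v = lim_{s→0} s·L(s) = 8 / (7·11·19) = 8/1463.
e_ss = 1/K_v = 1/(8/1463) = 182.875.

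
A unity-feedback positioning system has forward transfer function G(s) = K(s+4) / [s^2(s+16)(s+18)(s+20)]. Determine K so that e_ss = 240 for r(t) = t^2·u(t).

12

G(s) has two factors of s in the denominator, so the system is type 2.
K_a = lim_{s→0} s^2·G(s) = K·4 / (16·18·20) = (1/1440)·K.
e_ss = 2/K_a = 240 ⇒ K_a = 1/120 ⇒ K = (1/120)/(1/1440) = 12.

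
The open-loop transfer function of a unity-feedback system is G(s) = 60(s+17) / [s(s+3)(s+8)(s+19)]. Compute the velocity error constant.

85/38

The open loop has one pole at the origin → type 1 system.
K_v = lim_{s→0} s·G(s) = 60·17 / (3·8·19) = 85/38.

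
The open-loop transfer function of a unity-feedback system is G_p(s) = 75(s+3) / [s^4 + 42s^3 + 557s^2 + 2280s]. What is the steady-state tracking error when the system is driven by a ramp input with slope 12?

121.6

Lowest-order denominator term is 2280s, so the open loop has 1 pole at the origin → type 1 system.
K_v = lim_{s→0} s·G_p(s) = 75·3 / 2280 = 15/152.
e_ss = 12/K_v = 12/(15/152) = 121.6.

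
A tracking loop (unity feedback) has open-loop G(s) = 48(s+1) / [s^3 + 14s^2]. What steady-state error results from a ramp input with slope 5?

0

The denominator has no term below 14s^2 — 2 poles at s=0, type 2.
A type-2 system has K_v = ∞, so it tracks a ramp input with zero steady-state error.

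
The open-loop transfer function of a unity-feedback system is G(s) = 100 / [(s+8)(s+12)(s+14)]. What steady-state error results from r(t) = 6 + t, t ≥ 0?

G(s) has no factors of s in the denominator, so the system is type 0. By superposition:
  • 6: e_ss = 6/(1+K_p) with K_p=25/336 → 2016/361.
  • t: a type-0 system cannot track it, e_ss → ∞.
The unbounded component dominates.

infinity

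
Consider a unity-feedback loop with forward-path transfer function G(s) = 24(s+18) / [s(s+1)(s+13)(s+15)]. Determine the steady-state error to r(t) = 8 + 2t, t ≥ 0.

The open loop has one pole at the origin → type 1 system. Taking each input component in turn:
  • 8: tracked with zero error.
  • 2t: e_ss = 2/K_v with K_v=144/65 → 65/72.
Total e_ss = 65/72.

65/72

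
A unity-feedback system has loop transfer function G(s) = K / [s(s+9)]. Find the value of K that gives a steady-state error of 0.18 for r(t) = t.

One free integrator in G(s): this is a type 1 system.
K_v = lim_{s→0} s·G(s) = K / (9) = (1/9)·K.
e_ss = 1/K_v = 0.18 ⇒ K_v = 50/9 ⇒ K = (50/9)/(1/9) = 50.

50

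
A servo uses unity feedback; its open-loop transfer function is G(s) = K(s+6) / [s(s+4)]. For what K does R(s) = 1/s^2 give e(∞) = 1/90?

G(s) has one factor of s in the denominator, so the system is type 1.
K_v = lim_{s→0} s·G(s) = K·6 / (4) = 1.5·K.
e_ss = 1/K_v = 1/90 ⇒ K_v = 90 ⇒ K = 90/1.5 = 60.

60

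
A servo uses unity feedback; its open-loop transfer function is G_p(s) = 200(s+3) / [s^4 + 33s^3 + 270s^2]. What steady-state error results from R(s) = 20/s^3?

9

The denominator has no term below 270s^2 — 2 poles at s=0, type 2.
K_a = lim_{s→0} s^2·G_p(s) = 200·3 / 270 = 20/9.
r(t) = 10t^2 gives R(s) = 20/s^3.
e_ss = 20/K_a = 20/(20/9) = 9.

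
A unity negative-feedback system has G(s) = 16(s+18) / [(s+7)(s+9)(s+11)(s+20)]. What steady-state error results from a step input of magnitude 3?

No free integrators in G(s): this is a type 0 system.
K_p = lim_{s→0} G(s) = 16·18 / (7·9·11·20) = 8/385.
e_ss = 3/(1 + K_p) = 3/(393/385) = 385/131.

385/131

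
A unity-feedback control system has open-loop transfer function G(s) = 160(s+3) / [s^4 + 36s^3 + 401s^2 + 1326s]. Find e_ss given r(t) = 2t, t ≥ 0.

5.525

Lowest-order denominator term is 1326s, so the open loop has 1 pole at the origin → type 1 system.
K_v = lim_{s→0} s·G(s) = 160·3 / 1326 = 80/221.
e_ss = 2/K_v = 2/(80/221) = 5.525.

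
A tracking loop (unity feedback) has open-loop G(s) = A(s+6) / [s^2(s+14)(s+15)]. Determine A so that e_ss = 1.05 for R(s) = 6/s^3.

System type = 2 (two poles at s=0).
K_a = lim_{s→0} s^2·G(s) = A·6 / (14·15) = (1/35)·A.
e_ss = 6/K_a = 1.05 ⇒ K_a = 40/7 ⇒ A = (40/7)/(1/35) = 200.

200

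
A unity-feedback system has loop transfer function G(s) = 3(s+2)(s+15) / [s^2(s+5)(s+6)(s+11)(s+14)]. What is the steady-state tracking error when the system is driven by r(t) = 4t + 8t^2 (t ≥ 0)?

2464/3

The open loop has two poles at the origin → type 2 system. Treating each term separately:
  • 4t: tracked with zero error.
  • 8t^2: e_ss = 16/K_a with K_a=3/154 → 2464/3.
Total e_ss = 2464/3.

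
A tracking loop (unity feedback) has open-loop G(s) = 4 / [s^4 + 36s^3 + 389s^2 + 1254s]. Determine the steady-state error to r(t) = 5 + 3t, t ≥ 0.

The denominator has no term below 1254s — 1 pole at s=0, type 1. By superposition:
  • 5: tracked with zero error.
  • 3t: e_ss = 3/K_v with K_v=2/627 → 940.5.
Total e_ss = 940.5.

940.5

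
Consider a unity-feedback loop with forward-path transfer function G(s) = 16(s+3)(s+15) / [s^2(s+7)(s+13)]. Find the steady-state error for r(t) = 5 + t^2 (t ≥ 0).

91/360

System type = 2 (two poles at s=0). Treating each term separately:
  • 5: tracked with zero error.
  • t^2: e_ss = 2/K_a with K_a=720/91 → 91/360.
Total e_ss = 91/360.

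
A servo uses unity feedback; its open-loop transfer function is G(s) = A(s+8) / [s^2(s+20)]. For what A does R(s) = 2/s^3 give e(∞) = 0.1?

System type = 2 (two poles at s=0).
K_a = lim_{s→0} s^2·G(s) = A·8 / (20) = 0.4·A.
e_ss = 2/K_a = 0.1 ⇒ K_a = 20 ⇒ A = 20/0.4 = 50.

50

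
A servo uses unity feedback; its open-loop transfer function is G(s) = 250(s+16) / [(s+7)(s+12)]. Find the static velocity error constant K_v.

0

G(s) has no factors of s in the denominator, so the system is type 0.
K_v = lim_{s→0} s·G(s) = 0 (the extra factor of s kills the finite limit).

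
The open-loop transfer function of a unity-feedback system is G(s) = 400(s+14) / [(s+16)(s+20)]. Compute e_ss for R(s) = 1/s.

2/37

G(s) has no factors of s in the denominator, so the system is type 0.
K_p = lim_{s→0} G(s) = 400·14 / (16·20) = 17.5.
e_ss = 1/(1 + K_p) = 1/18.5 = 2/37.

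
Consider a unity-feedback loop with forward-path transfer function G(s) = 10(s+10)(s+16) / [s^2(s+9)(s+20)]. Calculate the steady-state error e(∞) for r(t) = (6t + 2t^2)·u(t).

0.45

G(s) has two factors of s in the denominator, so the system is type 2. By superposition:
  • 6t: tracked with zero error.
  • 2t^2: e_ss = 4/K_a with K_a=80/9 → 0.45.
Total e_ss = 0.45.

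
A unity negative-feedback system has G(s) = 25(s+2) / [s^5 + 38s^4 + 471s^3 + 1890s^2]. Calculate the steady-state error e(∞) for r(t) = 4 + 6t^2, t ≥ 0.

453.6

The denominator has no term below 1890s^2 — 2 poles at s=0, type 2. Taking each input component in turn:
  • 4: tracked with zero error.
  • 6t^2: e_ss = 12/K_a with K_a=5/189 → 453.6.
Total e_ss = 453.6.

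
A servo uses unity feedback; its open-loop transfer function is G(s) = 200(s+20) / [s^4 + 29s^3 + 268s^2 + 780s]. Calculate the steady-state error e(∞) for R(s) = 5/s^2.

Lowest-order denominator term is 780s, so the open loop has 1 pole at the origin → type 1 system.
K_v = lim_{s→0} s·G(s) = 200·20 / 780 = 200/39.
e_ss = 5/K_v = 5/(200/39) = 0.975.

0.975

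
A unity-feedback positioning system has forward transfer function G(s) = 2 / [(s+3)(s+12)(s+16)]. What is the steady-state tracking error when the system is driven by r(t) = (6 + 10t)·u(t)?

No free integrators in G(s): this is a type 0 system. Treating each term separately:
  • 6: e_ss = 6/(1+K_p) with K_p=1/288 → 1728/289.
  • 10t: a type-0 system cannot track it, e_ss → ∞.
The unbounded component dominates.

infinity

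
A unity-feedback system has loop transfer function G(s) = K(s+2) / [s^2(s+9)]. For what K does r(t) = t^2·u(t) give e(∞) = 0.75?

The open loop has two poles at the origin → type 2 system.
K_a = lim_{s→0} s^2·G(s) = K·2 / (9) = (2/9)·K.
e_ss = 2/K_a = 0.75 ⇒ K_a = 8/3 ⇒ K = (8/3)/(2/9) = 12.

12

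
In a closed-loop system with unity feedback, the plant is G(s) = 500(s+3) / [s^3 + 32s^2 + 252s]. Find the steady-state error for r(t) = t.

Lowest-order denominator term is 252s, so the open loop has 1 pole at the origin → type 1 system.
K_v = lim_{s→0} s·G(s) = 500·3 / 252 = 125/21.
e_ss = 1/K_v = 1/(125/21) = 0.168.

0.168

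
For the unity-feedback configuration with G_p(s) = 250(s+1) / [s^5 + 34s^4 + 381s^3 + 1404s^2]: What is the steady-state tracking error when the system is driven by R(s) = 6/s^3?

Factoring s^2 from the denominator leaves a polynomial with constant term 1404, so the system is type 2.
K_a = lim_{s→0} s^2·G_p(s) = 250·1 / 1404 = 125/702.
r(t) = 3t^2 gives R(s) = 6/s^3.
e_ss = 6/K_a = 6/(125/702) = 33.696.

33.696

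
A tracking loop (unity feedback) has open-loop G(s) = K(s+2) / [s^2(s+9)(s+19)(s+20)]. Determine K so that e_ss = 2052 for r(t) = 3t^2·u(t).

Two free integrators in G(s): this is a type 2 system.
K_a = lim_{s→0} s^2·G(s) = K·2 / (9·19·20) = (1/1710)·K.
e_ss = 6/K_a = 2052 ⇒ K_a = 1/342 ⇒ K = (1/342)/(1/1710) = 5.

5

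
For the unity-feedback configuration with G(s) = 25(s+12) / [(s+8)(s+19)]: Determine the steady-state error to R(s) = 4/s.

G(s) has no factors of s in the denominator, so the system is type 0.
K_p = lim_{s→0} G(s) = 25·12 / (8·19) = 75/38.
e_ss = 4/(1 + K_p) = 4/(113/38) = 152/113.

152/113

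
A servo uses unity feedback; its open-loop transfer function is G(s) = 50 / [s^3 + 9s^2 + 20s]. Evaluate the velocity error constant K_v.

Lowest-order denominator term is 20s, so the open loop has 1 pole at the origin → type 1 system.
K_v = lim_{s→0} s·G(s) = 50 / 20 = 2.5.

2.5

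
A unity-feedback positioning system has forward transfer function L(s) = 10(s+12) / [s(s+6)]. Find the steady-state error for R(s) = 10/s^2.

One free integrator in L(s): this is a type 1 system.
K_v = lim_{s→0} s·L(s) = 10·12 / (6) = 20.
e_ss = 10/K_v = 10/20 = 0.5.

0.5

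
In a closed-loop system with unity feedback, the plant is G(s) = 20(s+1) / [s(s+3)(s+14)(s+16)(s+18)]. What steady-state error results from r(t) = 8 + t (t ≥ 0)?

604.8

System type = 1 (one pole at s=0). Taking each input component in turn:
  • 8: tracked with zero error.
  • t: e_ss = 1/K_v with K_v=5/3024 → 604.8.
Total e_ss = 604.8.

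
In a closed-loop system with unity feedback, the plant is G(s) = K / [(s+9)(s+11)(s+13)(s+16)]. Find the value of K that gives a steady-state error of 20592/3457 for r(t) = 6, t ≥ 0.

150

G(s) has no factors of s in the denominator, so the system is type 0.
K_p = lim_{s→0} G(s) = K / (9·11·13·16) = (1/20592)·K.
e_ss = 6/(1 + K_p) = 20592/3457 ⇒ 1 + (1/20592)·K = 3457/3432 ⇒ K = 150.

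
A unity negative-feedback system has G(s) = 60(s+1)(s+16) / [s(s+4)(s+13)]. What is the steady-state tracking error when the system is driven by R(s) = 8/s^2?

G(s) has one factor of s in the denominator, so the system is type 1.
K_v = lim_{s→0} s·G(s) = 60·1·16 / (4·13) = 240/13.
e_ss = 8/K_v = 8/(240/13) = 13/30.

13/30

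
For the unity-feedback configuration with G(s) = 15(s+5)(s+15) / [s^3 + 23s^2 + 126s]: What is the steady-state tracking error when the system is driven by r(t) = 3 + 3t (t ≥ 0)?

The denominator has no term below 126s — 1 pole at s=0, type 1. Treating each term separately:
  • 3: tracked with zero error.
  • 3t: e_ss = 3/K_v with K_v=125/14 → 0.336.
Total e_ss = 0.336.

0.336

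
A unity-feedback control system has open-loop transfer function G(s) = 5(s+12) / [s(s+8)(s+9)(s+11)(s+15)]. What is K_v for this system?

The open loop has one pole at the origin → type 1 system.
K_v = lim_{s→0} s·G(s) = 5·12 / (8·9·11·15) = 1/198.

1/198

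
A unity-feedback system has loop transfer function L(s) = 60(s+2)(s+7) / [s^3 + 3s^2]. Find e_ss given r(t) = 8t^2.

Factoring s^2 from the denominator leaves a polynomial with constant term 3, so the system is type 2.
K_a = lim_{s→0} s^2·L(s) = 60·2·7 / 3 = 280.
r(t) = 8t^2 gives R(s) = 16/s^3.
e_ss = 16/K_a = 16/280 = 2/35.

2/35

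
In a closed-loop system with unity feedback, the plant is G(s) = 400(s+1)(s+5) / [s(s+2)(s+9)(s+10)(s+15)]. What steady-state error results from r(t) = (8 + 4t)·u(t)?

The open loop has one pole at the origin → type 1 system. By superposition:
  • 8: tracked with zero error.
  • 4t: e_ss = 4/K_v with K_v=20/27 → 5.4.
Total e_ss = 5.4.

5.4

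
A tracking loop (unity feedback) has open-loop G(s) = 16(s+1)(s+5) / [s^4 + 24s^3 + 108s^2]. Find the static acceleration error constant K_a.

The denominator has no term below 108s^2 — 2 poles at s=0, type 2.
K_a = lim_{s→0} s^2·G(s) = 16·1·5 / 108 = 20/27.

20/27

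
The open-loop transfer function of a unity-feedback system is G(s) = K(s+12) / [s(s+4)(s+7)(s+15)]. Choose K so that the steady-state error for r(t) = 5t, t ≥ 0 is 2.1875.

80

System type = 1 (one pole at s=0).
K_v = lim_{s→0} s·G(s) = K·12 / (4·7·15) = (1/35)·K.
e_ss = 5/K_v = 2.1875 ⇒ K_v = 16/7 ⇒ K = (16/7)/(1/35) = 80.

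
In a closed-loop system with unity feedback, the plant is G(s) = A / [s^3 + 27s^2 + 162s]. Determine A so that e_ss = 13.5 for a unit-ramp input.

12

Factoring s from the denominator leaves a polynomial with constant term 162, so the system is type 1.
K_v = lim_{s→0} s·G(s) = A / 162 = (1/162)·A.
e_ss = 1/K_v = 13.5 ⇒ K_v = 2/27 ⇒ A = (2/27)/(1/162) = 12.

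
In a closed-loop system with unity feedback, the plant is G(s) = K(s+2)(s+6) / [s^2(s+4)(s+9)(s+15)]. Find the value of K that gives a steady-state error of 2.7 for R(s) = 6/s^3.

100

The open loop has two poles at the origin → type 2 system.
K_a = lim_{s→0} s^2·G(s) = K·2·6 / (4·9·15) = (1/45)·K.
e_ss = 6/K_a = 2.7 ⇒ K_a = 20/9 ⇒ K = (20/9)/(1/45) = 100.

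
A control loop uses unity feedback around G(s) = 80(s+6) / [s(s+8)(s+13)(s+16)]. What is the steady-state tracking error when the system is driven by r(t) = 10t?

104/3

G(s) has one factor of s in the denominator, so the system is type 1.
K_v = lim_{s→0} s·G(s) = 80·6 / (8·13·16) = 15/52.
e_ss = 10/K_v = 10/(15/52) = 104/3.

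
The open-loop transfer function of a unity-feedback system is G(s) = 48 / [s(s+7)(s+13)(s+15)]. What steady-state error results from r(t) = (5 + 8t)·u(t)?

227.5

The open loop has one pole at the origin → type 1 system. Taking each input component in turn:
  • 5: tracked with zero error.
  • 8t: e_ss = 8/K_v with K_v=16/455 → 227.5.
Total e_ss = 227.5.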